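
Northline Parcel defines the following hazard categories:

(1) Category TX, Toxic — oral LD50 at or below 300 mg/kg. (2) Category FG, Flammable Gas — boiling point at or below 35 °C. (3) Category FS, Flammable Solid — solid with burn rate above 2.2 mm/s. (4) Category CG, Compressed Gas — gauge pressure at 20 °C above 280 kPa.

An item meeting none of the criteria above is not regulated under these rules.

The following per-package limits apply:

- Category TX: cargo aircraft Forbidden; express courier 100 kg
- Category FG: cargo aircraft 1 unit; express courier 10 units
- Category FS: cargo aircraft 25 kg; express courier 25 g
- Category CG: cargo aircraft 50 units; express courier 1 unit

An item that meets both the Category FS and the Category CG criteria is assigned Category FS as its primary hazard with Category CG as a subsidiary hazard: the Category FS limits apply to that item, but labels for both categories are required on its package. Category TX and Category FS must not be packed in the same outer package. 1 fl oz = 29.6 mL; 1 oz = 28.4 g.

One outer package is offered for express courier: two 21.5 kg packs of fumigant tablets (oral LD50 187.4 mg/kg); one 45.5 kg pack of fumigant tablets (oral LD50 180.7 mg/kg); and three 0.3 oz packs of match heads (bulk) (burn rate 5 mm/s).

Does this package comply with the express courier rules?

Fumigant tablets: oral LD50 187.4 mg/kg ≤ 300 mg/kg → Category TX (Toxic).
Oral LD50 180.7 mg/kg meets the Category TX criterion (Toxic), so the fumigant tablets are Category TX.
The match heads (bulk) have burn rate 5 mm/s, which is > 2.2 mm/s, so they are Category FS (Flammable Solid).
Category TX net quantity: (two 21.5 kg packs = 43 kg) + 45.5 kg = 88.5 kg.
88.5 kg is within the express courier limit of 100 kg for Category TX.
Category FS quantity: three 0.3 oz packs = 25.56 g.
That exceeds the Category FS express courier limit of 25 g.
Category TX and Category FS may not share an outer package.

No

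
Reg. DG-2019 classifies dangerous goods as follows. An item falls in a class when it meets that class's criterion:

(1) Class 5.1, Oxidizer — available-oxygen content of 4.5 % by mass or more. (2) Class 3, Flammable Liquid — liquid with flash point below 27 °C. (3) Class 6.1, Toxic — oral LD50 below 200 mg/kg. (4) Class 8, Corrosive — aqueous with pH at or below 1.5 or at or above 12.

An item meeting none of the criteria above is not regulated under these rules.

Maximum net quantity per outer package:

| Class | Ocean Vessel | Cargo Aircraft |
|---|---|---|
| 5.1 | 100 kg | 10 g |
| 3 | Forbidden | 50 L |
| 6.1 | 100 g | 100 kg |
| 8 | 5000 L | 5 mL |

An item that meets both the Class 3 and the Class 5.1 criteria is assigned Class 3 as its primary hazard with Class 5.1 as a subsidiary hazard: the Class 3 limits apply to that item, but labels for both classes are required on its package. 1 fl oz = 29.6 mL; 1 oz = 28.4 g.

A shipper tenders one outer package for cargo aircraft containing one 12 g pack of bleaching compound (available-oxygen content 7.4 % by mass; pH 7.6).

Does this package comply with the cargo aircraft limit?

Available-oxygen content 7.4 % by mass meets the Class 5.1 criterion (Oxidizer), so the bleaching compound is Class 5.1.
Class 5.1 quantity: 12 g.
12 g > 10 g (cargo aircraft limit, Class 5.1) — over the limit.

No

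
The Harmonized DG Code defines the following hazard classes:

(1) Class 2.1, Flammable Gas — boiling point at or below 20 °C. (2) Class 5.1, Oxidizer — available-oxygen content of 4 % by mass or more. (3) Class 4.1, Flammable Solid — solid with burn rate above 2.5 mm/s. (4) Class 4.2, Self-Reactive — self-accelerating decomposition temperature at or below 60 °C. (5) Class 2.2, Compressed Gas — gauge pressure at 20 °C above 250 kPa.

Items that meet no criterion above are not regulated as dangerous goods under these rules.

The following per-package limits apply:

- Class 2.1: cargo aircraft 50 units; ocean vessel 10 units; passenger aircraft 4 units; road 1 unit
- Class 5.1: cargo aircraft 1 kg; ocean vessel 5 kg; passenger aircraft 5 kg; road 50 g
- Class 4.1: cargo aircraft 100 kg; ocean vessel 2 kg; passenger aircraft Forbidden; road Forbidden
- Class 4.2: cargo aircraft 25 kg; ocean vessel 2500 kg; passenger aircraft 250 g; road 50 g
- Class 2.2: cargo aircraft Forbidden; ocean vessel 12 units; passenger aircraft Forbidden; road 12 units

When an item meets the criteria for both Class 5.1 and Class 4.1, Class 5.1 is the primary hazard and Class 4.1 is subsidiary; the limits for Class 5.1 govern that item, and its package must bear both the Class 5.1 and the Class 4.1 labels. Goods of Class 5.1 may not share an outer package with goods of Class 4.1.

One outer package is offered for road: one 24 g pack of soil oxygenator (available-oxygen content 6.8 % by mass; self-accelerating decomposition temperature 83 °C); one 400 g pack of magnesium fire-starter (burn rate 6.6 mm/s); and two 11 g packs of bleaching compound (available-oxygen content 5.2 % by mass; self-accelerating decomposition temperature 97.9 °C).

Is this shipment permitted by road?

No

With available-oxygen content 6.8 % by mass (≥ 4 % by mass), the soil oxygenator falls in Class 5.1.
Burn rate 6.6 mm/s meets the Class 4.1 criterion (Flammable Solid), so the magnesium fire-starter is Class 4.1.
The bleaching compound has available-oxygen content 5.2 % by mass, which is ≥ 4 % by mass, so it is Class 5.1 (Oxidizer).
Total Class 5.1: 24 g + (two 11 g packs = 22 g) = 46 g.
That is within the Class 5.1 road limit of 50 g.
Class 4.1 quantity: 400 g.
By road, Class 4.1 is Forbidden regardless of quantity.
Class 5.1 and Class 4.1 may not share an outer package.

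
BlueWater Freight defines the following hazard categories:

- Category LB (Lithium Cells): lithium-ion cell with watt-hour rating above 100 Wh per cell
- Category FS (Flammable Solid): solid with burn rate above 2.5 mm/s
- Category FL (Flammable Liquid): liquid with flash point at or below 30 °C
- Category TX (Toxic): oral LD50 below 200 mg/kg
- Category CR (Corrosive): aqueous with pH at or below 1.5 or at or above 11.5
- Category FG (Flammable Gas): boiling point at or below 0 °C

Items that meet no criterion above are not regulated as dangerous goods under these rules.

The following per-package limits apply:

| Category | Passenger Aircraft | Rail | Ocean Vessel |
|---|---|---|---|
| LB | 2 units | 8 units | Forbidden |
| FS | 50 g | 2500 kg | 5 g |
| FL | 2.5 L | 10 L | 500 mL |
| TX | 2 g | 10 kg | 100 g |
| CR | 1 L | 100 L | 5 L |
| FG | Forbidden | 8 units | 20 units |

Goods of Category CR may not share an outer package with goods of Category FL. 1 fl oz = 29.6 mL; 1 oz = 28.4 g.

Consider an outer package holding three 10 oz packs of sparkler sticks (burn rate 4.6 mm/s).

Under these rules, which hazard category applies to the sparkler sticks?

Category FS

The sparkler sticks have burn rate 4.6 mm/s, which is > 2.5 mm/s, so they are Category FS (Flammable Solid).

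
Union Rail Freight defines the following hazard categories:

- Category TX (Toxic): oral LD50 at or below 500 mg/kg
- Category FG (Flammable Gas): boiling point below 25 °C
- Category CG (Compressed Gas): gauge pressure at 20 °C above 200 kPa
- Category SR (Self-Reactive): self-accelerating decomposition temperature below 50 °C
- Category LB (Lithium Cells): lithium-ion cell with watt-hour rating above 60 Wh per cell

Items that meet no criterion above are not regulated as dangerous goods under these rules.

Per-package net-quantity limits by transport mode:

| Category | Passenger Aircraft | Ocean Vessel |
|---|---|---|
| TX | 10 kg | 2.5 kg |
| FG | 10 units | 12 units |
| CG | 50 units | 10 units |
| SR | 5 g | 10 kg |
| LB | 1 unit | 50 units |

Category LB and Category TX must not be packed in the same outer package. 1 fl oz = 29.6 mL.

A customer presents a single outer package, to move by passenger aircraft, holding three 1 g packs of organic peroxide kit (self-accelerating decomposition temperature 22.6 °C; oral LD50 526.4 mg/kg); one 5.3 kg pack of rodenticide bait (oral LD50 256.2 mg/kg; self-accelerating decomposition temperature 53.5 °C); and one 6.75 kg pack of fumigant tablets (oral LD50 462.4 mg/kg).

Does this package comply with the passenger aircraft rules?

Organic peroxide kit: self-accelerating decomposition temperature 22.6 °C < 50 °C → Category SR (Self-Reactive).
Rodenticide bait: oral LD50 256.2 mg/kg ≤ 500 mg/kg → Category TX (Toxic).
The fumigant tablets have oral LD50 462.4 mg/kg, which is ≤ 500 mg/kg, so they are Category TX (Toxic).
Total Category TX: 5.3 kg + 6.75 kg = 12.05 kg.
12.05 kg > 10 kg (passenger aircraft limit, Category TX) — over the limit.
Category SR quantity: three 1 g packs = 3 g.
That is within the Category SR passenger aircraft limit of 5 g.
The segregation rule (Category LB with Category TX) does not apply to Category TX with Category SR.

No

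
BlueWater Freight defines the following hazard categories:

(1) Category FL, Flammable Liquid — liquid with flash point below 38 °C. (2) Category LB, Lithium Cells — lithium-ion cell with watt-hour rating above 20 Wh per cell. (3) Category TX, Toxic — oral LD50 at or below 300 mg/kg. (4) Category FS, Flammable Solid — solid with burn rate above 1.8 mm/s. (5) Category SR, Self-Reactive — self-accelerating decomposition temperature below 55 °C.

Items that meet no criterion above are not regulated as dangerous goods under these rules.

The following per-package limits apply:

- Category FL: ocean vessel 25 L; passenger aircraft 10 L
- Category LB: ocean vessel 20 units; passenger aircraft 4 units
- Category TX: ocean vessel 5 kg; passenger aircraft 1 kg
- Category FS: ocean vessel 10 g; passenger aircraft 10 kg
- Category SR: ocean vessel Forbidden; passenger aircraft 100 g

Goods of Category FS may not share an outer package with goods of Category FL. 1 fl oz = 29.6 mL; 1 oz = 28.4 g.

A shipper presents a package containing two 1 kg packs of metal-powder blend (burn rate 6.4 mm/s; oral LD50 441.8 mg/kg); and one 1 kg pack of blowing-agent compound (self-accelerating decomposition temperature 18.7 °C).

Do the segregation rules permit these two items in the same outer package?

Burn rate 6.4 mm/s meets the Category FS criterion (Flammable Solid), so the metal-powder blend is Category FS.
The blowing-agent compound has self-accelerating decomposition temperature 18.7 °C, which is < 55 °C, so it is Category SR (Self-Reactive).
No segregation rule bars Category FS with Category SR.

Yes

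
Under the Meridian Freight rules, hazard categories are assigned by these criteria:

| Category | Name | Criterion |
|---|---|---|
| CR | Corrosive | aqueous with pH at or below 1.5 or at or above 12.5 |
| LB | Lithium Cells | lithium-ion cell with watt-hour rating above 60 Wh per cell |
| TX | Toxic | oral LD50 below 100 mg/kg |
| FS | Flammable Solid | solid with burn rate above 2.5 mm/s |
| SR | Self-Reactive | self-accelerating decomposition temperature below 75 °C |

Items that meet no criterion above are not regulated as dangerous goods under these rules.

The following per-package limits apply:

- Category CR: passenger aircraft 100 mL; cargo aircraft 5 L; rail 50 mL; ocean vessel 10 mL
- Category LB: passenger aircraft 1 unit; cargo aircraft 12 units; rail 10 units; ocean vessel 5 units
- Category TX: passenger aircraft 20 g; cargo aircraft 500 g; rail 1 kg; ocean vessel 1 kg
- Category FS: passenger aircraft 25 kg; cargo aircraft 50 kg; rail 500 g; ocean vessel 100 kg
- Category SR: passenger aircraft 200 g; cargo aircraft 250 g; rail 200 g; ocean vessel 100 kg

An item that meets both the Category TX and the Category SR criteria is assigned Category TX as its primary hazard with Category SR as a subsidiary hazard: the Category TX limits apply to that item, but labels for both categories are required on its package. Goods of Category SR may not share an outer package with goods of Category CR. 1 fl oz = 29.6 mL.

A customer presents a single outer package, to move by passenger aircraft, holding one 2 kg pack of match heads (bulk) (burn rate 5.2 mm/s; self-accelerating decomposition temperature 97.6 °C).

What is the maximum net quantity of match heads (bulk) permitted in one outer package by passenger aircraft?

25 kg

With burn rate 5.2 mm/s (> 2.5 mm/s), the match heads (bulk) fall in Category FS.
The passenger aircraft limit for Category FS is 25 kg.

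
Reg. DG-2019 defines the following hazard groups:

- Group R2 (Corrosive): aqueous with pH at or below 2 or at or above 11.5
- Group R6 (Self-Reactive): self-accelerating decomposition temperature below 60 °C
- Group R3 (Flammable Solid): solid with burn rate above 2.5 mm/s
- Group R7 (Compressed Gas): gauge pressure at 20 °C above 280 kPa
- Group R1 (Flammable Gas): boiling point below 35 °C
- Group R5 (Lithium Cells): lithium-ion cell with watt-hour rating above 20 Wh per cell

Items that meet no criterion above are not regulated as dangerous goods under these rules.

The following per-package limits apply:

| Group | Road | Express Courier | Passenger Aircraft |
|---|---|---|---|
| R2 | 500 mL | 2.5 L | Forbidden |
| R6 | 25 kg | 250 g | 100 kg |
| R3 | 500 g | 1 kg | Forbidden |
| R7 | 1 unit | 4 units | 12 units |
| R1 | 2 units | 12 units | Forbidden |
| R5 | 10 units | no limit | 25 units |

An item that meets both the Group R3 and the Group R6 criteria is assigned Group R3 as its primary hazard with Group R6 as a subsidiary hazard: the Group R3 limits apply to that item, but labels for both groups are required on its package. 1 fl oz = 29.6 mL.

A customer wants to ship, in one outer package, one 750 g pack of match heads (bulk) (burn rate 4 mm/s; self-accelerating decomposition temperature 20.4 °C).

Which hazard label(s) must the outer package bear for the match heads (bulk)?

Group R3 and R6

Burn rate 4 mm/s meets the Group R3 criterion (Flammable Solid), so the match heads (bulk) are Group R3.
Match heads (bulk): self-accelerating decomposition temperature 20.4 °C < 60 °C → Group R6 (Self-Reactive).
By the precedence rule Group R3 is primary and Group R6 is subsidiary, and that rule requires both labels on the package.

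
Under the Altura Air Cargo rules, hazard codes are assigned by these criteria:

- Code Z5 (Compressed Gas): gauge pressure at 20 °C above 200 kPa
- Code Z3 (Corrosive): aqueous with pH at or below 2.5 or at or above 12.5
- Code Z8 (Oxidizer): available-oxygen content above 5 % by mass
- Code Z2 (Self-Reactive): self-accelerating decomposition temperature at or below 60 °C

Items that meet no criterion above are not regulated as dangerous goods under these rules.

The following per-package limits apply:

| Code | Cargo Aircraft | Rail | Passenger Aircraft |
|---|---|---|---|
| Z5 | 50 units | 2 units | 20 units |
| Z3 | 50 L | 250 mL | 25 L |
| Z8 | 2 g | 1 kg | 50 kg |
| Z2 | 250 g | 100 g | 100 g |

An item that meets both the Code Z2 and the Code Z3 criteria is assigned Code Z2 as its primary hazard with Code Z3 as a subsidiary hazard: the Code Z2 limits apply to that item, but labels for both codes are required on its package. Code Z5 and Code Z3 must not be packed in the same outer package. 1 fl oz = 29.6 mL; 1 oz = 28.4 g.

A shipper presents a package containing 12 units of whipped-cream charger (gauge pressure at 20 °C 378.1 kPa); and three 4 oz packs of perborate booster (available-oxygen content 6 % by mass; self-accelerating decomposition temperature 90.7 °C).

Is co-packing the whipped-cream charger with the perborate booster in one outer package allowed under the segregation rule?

Whipped-cream charger: gauge pressure at 20 °C 378.1 kPa > 200 kPa → Code Z5 (Compressed Gas).
With available-oxygen content 6 % by mass (> 5 % by mass), the perborate booster falls in Code Z8.
No segregation rule bars Code Z5 with Code Z8.

Yes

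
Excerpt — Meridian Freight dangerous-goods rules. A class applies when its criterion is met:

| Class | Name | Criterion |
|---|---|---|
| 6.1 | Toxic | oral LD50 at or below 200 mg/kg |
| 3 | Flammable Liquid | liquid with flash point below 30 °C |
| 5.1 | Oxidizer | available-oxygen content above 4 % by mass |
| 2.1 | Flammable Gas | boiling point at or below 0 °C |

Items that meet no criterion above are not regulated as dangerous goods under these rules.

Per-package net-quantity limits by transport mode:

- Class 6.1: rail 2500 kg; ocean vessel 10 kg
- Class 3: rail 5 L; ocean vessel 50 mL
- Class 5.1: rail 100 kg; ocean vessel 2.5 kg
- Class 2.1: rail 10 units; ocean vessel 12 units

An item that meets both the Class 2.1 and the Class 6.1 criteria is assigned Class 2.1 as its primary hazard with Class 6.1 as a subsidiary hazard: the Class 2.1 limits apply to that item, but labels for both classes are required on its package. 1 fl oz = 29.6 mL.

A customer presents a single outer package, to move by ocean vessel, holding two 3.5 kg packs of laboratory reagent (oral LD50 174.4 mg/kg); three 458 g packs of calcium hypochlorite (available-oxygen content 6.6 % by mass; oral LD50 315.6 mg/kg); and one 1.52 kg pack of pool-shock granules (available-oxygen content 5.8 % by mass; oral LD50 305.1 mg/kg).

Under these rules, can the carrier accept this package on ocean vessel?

With oral LD50 174.4 mg/kg (≤ 200 mg/kg), the laboratory reagent falls in Class 6.1.
With available-oxygen content 6.6 % by mass (> 4 % by mass), the calcium hypochlorite falls in Class 5.1.
Available-oxygen content 5.8 % by mass meets the Class 5.1 criterion (Oxidizer), so the pool-shock granules are Class 5.1.
Total Class 5.1: (three 458 g packs = 1.374 kg) + 1.52 kg = 2.894 kg.
2.894 kg > 2.5 kg (ocean vessel limit, Class 5.1) — over the limit.
Class 6.1 quantity: two 3.5 kg packs = 7 kg.
7 kg ≤ 10 kg (ocean vessel limit, Class 6.1) — within limit.

No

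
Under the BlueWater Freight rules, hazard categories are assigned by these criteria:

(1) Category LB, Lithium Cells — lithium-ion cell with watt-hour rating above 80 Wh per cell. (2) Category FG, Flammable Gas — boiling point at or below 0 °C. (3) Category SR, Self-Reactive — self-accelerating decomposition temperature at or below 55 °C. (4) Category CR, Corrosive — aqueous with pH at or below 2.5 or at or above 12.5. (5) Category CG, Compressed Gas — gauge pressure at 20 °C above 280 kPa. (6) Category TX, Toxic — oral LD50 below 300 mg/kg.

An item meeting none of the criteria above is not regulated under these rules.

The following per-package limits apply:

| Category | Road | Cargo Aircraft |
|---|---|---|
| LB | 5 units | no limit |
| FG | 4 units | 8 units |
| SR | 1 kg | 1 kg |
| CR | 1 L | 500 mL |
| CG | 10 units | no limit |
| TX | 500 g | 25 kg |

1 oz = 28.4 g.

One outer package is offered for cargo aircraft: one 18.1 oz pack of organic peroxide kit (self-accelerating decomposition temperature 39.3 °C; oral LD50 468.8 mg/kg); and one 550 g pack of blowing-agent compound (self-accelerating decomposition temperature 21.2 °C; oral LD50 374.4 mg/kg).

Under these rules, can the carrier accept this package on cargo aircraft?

The organic peroxide kit has self-accelerating decomposition temperature 39.3 °C, which is ≤ 55 °C, so it is Category SR (Self-Reactive).
The blowing-agent compound has self-accelerating decomposition temperature 21.2 °C, which is ≤ 55 °C, so it is Category SR (Self-Reactive).
Total Category SR: (one 18.1 oz pack = 514.04 g) + 550 g = 1064.04 g.
1064.04 g > 1 kg (cargo aircraft limit, Category SR) — over the limit.

No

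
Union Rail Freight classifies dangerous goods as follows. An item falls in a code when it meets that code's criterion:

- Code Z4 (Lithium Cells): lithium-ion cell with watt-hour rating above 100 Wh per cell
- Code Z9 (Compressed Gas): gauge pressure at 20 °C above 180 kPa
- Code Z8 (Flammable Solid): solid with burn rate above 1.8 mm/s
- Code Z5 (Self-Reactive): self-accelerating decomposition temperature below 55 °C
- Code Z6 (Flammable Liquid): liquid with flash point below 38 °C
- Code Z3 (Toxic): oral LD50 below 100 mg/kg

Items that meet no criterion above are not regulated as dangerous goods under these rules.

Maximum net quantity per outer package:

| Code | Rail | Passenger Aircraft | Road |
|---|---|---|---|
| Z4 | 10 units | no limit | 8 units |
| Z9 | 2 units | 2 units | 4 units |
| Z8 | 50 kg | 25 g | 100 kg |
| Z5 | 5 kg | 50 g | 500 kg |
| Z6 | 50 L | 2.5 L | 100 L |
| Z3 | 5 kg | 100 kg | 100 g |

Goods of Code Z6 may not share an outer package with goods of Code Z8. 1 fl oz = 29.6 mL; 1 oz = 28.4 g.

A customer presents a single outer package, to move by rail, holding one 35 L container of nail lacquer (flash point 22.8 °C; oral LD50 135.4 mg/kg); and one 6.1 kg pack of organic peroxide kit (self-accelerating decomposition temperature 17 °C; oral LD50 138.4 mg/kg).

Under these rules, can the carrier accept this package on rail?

With flash point 22.8 °C (< 38 °C), the nail lacquer falls in Code Z6.
With self-accelerating decomposition temperature 17 °C (< 55 °C), the organic peroxide kit falls in Code Z5.
Code Z6 quantity: 35 L.
35 L is within the rail limit of 50 L for Code Z6.
Code Z5 quantity: 6.1 kg.
That exceeds the Code Z5 rail limit of 5 kg.
The segregation rule (Code Z6 with Code Z8) does not apply to Code Z6 with Code Z5.

No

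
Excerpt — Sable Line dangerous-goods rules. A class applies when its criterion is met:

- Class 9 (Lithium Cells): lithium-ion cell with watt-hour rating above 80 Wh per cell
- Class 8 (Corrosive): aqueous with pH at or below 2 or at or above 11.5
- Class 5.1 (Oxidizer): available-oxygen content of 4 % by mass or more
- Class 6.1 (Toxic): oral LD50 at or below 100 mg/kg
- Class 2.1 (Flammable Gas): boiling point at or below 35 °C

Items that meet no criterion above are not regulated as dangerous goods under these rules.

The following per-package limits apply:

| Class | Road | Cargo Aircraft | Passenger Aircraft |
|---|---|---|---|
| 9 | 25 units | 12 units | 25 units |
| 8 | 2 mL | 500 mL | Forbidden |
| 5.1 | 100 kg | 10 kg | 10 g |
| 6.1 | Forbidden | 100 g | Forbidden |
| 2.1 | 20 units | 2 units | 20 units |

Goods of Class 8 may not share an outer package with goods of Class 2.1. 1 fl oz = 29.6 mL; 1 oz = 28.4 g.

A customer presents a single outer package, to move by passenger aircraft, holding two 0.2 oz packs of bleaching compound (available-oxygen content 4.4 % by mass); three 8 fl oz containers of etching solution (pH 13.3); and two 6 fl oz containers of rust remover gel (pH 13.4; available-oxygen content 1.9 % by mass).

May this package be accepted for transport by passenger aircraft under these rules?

Available-oxygen content 4.4 % by mass meets the Class 5.1 criterion (Oxidizer), so the bleaching compound is Class 5.1.
The etching solution has pH 13.3, which is ≥ 11.5, so it is Class 8 (Corrosive).
pH 13.4 meets the Class 8 criterion (Corrosive), so the rust remover gel is Class 8.
Class 8 net quantity: (three 8 fl oz containers = 710.4 mL) + (two 6 fl oz containers = 355.2 mL) = 1065.6 mL.
By passenger aircraft, Class 8 is Forbidden regardless of quantity.
Class 5.1 quantity: two 0.2 oz packs = 11.36 g.
11.36 g exceeds the passenger aircraft limit of 10 g for Class 5.1.
The segregation rule (Class 8 with Class 2.1) does not apply to Class 8 with Class 5.1.

No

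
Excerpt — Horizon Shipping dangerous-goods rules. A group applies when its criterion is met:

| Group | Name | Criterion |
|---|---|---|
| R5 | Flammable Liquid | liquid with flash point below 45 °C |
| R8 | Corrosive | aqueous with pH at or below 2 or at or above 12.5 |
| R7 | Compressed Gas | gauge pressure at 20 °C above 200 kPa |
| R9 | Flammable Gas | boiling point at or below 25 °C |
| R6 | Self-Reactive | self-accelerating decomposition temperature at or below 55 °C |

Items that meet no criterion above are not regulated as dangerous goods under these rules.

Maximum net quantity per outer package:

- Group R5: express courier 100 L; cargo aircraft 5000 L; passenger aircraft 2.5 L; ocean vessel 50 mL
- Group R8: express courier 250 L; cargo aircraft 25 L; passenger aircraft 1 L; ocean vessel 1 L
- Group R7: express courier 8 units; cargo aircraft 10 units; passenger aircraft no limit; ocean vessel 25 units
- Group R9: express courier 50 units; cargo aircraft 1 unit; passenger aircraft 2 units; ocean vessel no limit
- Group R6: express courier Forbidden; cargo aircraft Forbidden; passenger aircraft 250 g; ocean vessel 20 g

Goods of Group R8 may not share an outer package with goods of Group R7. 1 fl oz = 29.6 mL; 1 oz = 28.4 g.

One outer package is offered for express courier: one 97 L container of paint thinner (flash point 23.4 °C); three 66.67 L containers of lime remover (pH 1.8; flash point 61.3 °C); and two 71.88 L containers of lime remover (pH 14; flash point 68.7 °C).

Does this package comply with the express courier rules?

Paint thinner: flash point 23.4 °C < 45 °C → Group R5 (Flammable Liquid).
pH 1.8 meets the Group R8 criterion (Corrosive), so the lime remover is Group R8.
The lime remover has pH 14, which is ≥ 12.5, so it is Group R8 (Corrosive).
Total Group R8: (three 66.67 L containers = 200.01 L) + (two 71.88 L containers = 143.76 L) = 343.77 L.
That exceeds the Group R8 express courier limit of 250 L.
Group R5 quantity: 97 L.
97 L ≤ 100 L (express courier limit, Group R5) — within limit.
The segregation rule (Group R8 with Group R7) does not apply to Group R8 with Group R5.

No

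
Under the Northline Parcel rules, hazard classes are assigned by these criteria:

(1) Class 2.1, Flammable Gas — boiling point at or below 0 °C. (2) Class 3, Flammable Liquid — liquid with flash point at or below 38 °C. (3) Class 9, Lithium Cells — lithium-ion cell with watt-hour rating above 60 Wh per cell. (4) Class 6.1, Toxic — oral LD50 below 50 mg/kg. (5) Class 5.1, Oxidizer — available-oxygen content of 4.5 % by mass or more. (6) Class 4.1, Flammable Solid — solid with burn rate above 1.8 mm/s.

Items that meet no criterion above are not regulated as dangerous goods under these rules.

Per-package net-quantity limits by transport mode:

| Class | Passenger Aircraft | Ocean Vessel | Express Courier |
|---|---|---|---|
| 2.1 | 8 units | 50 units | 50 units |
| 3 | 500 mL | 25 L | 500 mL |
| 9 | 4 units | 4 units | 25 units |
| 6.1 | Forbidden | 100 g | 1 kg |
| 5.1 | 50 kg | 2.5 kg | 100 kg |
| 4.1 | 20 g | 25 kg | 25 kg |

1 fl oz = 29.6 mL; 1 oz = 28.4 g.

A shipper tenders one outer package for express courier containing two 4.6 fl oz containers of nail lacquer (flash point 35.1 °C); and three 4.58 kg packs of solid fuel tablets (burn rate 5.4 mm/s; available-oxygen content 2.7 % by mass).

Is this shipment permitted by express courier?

Yes

Nail lacquer: flash point 35.1 °C ≤ 38 °C → Class 3 (Flammable Liquid).
With burn rate 5.4 mm/s (> 1.8 mm/s), the solid fuel tablets fall in Class 4.1.
Class 4.1 quantity: three 4.58 kg packs = 13.74 kg.
That is within the Class 4.1 express courier limit of 25 kg.
Class 3 quantity: two 4.6 fl oz containers = 272.32 mL.
That is within the Class 3 express courier limit of 500 mL.
Every hazard class is within its express courier limit and no segregation rule is violated.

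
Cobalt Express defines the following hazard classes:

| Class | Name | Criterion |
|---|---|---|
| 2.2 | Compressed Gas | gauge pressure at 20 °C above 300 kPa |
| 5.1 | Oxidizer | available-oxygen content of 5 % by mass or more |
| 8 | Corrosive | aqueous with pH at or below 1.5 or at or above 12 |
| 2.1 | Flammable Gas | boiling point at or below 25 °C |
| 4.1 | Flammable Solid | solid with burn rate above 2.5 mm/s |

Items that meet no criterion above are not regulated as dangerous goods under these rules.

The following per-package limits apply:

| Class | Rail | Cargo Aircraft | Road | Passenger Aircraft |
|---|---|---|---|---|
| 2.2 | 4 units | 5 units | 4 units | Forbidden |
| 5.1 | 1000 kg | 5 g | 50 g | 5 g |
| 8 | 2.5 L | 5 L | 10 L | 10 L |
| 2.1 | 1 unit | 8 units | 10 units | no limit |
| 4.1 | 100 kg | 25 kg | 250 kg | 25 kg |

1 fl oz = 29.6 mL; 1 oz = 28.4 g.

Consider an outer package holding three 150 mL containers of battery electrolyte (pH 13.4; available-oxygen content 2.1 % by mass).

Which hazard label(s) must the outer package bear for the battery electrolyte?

Class 8

With pH 13.4 (≥ 12), the battery electrolyte falls in Class 8.
Only the Class 8 label is required.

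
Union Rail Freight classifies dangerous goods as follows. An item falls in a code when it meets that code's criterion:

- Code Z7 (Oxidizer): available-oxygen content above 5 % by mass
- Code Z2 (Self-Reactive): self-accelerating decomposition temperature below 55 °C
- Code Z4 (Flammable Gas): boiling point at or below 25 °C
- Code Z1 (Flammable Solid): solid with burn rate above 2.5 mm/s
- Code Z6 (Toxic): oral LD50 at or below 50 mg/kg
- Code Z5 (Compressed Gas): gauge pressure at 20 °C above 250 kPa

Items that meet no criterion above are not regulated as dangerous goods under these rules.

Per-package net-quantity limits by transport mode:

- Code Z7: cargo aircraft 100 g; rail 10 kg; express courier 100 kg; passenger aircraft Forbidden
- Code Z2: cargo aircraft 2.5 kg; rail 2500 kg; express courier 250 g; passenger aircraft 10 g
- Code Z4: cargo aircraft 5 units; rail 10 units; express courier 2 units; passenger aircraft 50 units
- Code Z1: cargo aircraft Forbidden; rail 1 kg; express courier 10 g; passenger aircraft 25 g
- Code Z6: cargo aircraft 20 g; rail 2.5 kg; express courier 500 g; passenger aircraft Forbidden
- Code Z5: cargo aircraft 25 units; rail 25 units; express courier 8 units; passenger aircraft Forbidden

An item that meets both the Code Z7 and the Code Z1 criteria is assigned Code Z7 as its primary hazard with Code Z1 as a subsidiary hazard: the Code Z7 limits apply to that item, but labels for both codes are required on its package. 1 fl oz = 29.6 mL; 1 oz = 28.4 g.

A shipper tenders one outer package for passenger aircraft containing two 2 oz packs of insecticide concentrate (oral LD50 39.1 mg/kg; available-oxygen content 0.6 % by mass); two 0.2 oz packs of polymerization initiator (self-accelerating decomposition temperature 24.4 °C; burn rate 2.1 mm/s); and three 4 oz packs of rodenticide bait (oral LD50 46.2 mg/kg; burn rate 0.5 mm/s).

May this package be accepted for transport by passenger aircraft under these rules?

Oral LD50 39.1 mg/kg meets the Code Z6 criterion (Toxic), so the insecticide concentrate is Code Z6.
Polymerization initiator: self-accelerating decomposition temperature 24.4 °C < 55 °C → Code Z2 (Self-Reactive).
The rodenticide bait has oral LD50 46.2 mg/kg, which is ≤ 50 mg/kg, so it is Code Z6 (Toxic).
Code Z6 net quantity: (two 2 oz packs = 113.6 g) + (three 4 oz packs = 340.8 g) = 454.4 g.
Code Z6 is Forbidden by passenger aircraft.
Code Z2 quantity: two 0.2 oz packs = 11.36 g.
11.36 g exceeds the passenger aircraft limit of 10 g for Code Z2.

No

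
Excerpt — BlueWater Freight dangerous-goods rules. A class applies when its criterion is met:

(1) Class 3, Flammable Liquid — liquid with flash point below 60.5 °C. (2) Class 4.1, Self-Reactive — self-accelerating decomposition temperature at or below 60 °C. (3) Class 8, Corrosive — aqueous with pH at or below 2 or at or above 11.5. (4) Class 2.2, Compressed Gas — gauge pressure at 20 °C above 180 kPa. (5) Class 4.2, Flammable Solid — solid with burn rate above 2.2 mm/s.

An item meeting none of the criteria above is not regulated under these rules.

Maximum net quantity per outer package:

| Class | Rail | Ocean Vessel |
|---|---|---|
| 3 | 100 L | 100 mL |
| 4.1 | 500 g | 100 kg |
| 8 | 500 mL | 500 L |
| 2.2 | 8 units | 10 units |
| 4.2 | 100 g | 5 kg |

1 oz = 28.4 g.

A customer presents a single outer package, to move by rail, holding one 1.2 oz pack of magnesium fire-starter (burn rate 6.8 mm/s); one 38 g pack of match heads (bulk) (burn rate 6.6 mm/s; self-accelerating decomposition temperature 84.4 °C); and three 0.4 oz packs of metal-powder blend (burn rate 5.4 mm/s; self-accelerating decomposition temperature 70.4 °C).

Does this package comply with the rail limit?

Burn rate 6.8 mm/s meets the Class 4.2 criterion (Flammable Solid), so the magnesium fire-starter is Class 4.2.
The match heads (bulk) have burn rate 6.6 mm/s, which is > 2.2 mm/s, so they are Class 4.2 (Flammable Solid).
The metal-powder blend has burn rate 5.4 mm/s, which is > 2.2 mm/s, so it is Class 4.2 (Flammable Solid).
Class 4.2 net quantity: (one 1.2 oz pack = 34.08 g) + 38 g + (three 0.4 oz packs = 34.08 g) = 106.16 g.
106.16 g > 100 g (rail limit, Class 4.2) — over the limit.

No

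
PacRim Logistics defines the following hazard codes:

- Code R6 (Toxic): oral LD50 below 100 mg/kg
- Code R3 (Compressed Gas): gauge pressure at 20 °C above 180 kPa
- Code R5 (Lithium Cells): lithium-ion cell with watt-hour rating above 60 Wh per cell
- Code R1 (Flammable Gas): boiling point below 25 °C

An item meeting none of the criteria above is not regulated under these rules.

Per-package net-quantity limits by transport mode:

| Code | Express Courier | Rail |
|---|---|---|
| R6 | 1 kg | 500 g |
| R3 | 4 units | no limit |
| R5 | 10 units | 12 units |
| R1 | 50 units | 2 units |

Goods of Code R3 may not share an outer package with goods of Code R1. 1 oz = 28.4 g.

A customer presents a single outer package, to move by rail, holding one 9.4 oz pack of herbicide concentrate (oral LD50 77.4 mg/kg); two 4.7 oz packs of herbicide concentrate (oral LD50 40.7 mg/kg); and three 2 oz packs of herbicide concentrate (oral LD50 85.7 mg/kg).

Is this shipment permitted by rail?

Herbicide concentrate: oral LD50 77.4 mg/kg < 100 mg/kg → Code R6 (Toxic).
Oral LD50 40.7 mg/kg meets the Code R6 criterion (Toxic), so the herbicide concentrate is Code R6.
With oral LD50 85.7 mg/kg (< 100 mg/kg), the herbicide concentrate falls in Code R6.
Code R6 net quantity: (one 9.4 oz pack = 266.96 g) + (two 4.7 oz packs = 266.96 g) + (three 2 oz packs = 170.4 g) = 704.32 g.
704.32 g exceeds the rail limit of 500 g for Code R6.

No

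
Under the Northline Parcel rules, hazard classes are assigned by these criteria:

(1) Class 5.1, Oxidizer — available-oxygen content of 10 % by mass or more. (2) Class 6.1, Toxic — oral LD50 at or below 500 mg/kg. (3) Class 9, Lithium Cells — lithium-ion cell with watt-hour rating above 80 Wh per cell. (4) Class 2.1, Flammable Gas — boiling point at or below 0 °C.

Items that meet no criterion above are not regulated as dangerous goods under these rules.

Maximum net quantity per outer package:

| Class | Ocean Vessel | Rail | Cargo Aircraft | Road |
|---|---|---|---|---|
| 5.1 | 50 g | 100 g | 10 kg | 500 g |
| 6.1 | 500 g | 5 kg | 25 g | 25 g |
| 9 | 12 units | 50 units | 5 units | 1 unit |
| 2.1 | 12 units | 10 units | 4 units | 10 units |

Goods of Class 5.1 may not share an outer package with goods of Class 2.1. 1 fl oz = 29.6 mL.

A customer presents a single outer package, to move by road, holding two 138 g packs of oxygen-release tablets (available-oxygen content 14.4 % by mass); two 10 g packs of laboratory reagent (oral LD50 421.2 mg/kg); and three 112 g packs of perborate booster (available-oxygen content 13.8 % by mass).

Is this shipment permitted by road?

The oxygen-release tablets have available-oxygen content 14.4 % by mass, which is ≥ 10 % by mass, so they are Class 5.1 (Oxidizer).
Laboratory reagent: oral LD50 421.2 mg/kg ≤ 500 mg/kg → Class 6.1 (Toxic).
Available-oxygen content 13.8 % by mass meets the Class 5.1 criterion (Oxidizer), so the perborate booster is Class 5.1.
Class 5.1 net quantity: (two 138 g packs = 276 g) + (three 112 g packs = 336 g) = 612 g.
612 g > 500 g (road limit, Class 5.1) — over the limit.
Class 6.1 quantity: two 10 g packs = 20 g.
20 g ≤ 25 g (road limit, Class 6.1) — within limit.
The segregation rule (Class 5.1 with Class 2.1) does not apply to Class 5.1 with Class 6.1.

No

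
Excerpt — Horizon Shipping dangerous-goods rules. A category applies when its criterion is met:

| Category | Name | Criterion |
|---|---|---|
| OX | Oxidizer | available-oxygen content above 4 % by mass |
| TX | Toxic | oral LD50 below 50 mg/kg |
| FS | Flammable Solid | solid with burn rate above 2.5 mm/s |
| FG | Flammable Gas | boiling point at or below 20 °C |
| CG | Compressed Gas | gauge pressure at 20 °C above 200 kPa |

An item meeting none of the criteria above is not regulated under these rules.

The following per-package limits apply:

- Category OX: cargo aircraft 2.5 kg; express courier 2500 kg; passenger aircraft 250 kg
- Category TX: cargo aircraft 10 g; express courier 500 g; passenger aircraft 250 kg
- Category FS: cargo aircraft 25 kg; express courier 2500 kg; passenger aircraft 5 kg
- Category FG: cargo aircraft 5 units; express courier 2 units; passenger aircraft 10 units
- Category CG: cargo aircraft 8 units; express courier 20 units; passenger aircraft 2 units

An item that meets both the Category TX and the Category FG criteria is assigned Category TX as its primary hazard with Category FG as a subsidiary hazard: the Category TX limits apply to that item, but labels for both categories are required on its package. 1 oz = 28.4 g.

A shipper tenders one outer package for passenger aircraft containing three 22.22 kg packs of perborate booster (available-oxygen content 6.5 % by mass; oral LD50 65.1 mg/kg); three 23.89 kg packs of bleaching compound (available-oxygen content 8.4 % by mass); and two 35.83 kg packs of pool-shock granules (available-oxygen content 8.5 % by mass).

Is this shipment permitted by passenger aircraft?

Yes

With available-oxygen content 6.5 % by mass (> 4 % by mass), the perborate booster falls in Category OX.
The bleaching compound has available-oxygen content 8.4 % by mass, which is > 4 % by mass, so it is Category OX (Oxidizer).
Pool-shock granules: available-oxygen content 8.5 % by mass > 4 % by mass → Category OX (Oxidizer).
Category OX net quantity: (three 22.22 kg packs = 66.66 kg) + (three 23.89 kg packs = 71.67 kg) + (two 35.83 kg packs = 71.66 kg) = 209.99 kg.
209.99 kg is within the passenger aircraft limit of 250 kg for Category OX.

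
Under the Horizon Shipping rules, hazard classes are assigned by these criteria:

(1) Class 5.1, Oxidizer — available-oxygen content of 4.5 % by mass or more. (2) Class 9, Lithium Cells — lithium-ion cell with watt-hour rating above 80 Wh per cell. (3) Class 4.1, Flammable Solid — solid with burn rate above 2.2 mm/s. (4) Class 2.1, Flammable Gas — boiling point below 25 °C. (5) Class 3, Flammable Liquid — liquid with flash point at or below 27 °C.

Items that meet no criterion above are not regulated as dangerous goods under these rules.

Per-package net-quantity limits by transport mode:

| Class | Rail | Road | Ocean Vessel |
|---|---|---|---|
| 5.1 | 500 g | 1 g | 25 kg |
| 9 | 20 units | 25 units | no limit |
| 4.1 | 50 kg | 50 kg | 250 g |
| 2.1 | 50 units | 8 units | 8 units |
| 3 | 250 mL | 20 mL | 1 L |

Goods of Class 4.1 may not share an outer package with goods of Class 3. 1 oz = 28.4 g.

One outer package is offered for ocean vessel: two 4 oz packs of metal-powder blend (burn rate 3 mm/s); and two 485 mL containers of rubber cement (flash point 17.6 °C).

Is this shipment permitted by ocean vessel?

No

Burn rate 3 mm/s meets the Class 4.1 criterion (Flammable Solid), so the metal-powder blend is Class 4.1.
The rubber cement has flash point 17.6 °C, which is ≤ 27 °C, so it is Class 3 (Flammable Liquid).
Class 4.1 quantity: two 4 oz packs = 227.2 g.
227.2 g ≤ 250 g (ocean vessel limit, Class 4.1) — within limit.
Class 3 quantity: two 485 mL containers = 970 mL.
970 mL is within the ocean vessel limit of 1 L for Class 3.
Class 4.1 and Class 3 may not share an outer package.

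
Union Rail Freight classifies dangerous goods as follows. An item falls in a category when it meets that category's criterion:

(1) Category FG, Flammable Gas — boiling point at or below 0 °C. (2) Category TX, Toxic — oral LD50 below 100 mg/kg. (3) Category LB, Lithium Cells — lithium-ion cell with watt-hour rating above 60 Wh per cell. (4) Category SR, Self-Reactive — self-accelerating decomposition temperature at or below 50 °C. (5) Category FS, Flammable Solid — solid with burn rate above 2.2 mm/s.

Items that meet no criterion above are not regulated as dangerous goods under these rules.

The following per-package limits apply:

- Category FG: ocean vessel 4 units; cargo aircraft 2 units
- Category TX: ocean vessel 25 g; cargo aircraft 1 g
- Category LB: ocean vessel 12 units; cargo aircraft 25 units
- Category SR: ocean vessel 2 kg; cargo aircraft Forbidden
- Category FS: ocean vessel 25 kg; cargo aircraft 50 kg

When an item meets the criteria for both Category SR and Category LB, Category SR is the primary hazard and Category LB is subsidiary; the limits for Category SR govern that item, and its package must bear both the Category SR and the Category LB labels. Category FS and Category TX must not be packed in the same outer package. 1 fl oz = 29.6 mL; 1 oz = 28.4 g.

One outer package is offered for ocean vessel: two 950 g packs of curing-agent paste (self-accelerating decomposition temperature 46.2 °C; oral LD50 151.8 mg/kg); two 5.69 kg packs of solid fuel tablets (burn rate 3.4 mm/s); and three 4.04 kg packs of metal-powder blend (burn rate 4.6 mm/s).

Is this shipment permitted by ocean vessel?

Curing-agent paste: self-accelerating decomposition temperature 46.2 °C ≤ 50 °C → Category SR (Self-Reactive).
Solid fuel tablets: burn rate 3.4 mm/s > 2.2 mm/s → Category FS (Flammable Solid).
With burn rate 4.6 mm/s (> 2.2 mm/s), the metal-powder blend falls in Category FS.
Total Category FS: (two 5.69 kg packs = 11.38 kg) + (three 4.04 kg packs = 12.12 kg) = 23.5 kg.
23.5 kg ≤ 25 kg (ocean vessel limit, Category FS) — within limit.
Category SR quantity: two 950 g packs = 1.9 kg.
1.9 kg ≤ 2 kg (ocean vessel limit, Category SR) — within limit.
The segregation rule (Category FS with Category TX) does not apply to Category FS with Category SR.
Every hazard category is within its ocean vessel limit and no segregation rule is violated.

Yes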